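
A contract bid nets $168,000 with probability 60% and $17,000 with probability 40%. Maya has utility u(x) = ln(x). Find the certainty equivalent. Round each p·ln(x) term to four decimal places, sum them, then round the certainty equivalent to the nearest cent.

E[u] = 0.6·ln(168000) + 0.4·ln(17000) = 7.2190 + 3.8964 = 11.1154
CE = e^11.1154 ≈ 67198.08

$67,198.08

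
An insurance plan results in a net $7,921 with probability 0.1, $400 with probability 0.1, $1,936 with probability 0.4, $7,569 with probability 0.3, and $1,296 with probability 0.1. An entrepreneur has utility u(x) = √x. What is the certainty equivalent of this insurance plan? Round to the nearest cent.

$3,387.24

E[u] = 0.1·√7921 + 0.1·√400 + 0.4·√1936 + 0.3·√7569 + 0.1·√1296 = 0.1·89 + 0.1·20 + 0.4·44 + 0.3·87 + 0.1·36 = 58.2
CE = (58.2)² = 3387.24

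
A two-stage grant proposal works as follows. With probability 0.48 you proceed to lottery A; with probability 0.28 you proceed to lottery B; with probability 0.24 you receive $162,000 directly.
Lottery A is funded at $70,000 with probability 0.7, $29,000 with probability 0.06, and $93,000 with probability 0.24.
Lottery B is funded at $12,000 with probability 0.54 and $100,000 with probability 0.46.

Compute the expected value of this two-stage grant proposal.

$88,643.20

EV(A) = 0.7 × 70000 + 0.06 × 29000 + 0.24 × 93000 = 49000 + 1740 + 22320 = 73060
EV(B) = 0.54 × 12000 + 0.46 × 100000 = 6480 + 46000 = 52480
Branch C: 162000 (certain)
Overall = 0.48 × 73060 + 0.28 × 52480 + 0.24 × 162000 = 35068.8 + 14694.4 + 38880 = 88643.2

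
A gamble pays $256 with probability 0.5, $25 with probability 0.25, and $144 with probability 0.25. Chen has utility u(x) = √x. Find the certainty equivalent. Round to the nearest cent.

E[u] = 0.5·√256 + 0.25·√25 + 0.25·√144 = 0.5·16 + 0.25·5 + 0.25·12 = 12.25
CE = (12.25)² = 150.0625

$150.06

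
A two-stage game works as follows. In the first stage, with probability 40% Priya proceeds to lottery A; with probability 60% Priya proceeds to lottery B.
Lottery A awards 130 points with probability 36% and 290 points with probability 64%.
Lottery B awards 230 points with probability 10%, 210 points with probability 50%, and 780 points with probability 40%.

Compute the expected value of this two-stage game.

356.96 points

EV(A) = 0.36 × 130 + 0.64 × 290 = 46.8 + 185.6 = 232.4
EV(B) = 0.1 × 230 + 0.5 × 210 + 0.4 × 780 = 23 + 105 + 312 = 440
Overall = 0.4 × 232.4 + 0.6 × 440 = 92.96 + 264 = 356.96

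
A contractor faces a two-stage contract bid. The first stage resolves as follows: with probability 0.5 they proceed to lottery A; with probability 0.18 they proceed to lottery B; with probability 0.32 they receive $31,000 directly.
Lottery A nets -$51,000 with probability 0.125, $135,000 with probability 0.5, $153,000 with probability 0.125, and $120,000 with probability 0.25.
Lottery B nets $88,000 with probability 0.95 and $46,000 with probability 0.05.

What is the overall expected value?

$80,507

EV(A) = 0.125 × (-51000) + 0.5 × 135000 + 0.125 × 153000 + 0.25 × 120000 = -6375 + 67500 + 19125 + 30000 = 110250
EV(B) = 0.95 × 88000 + 0.05 × 46000 = 83600 + 2300 = 85900
Branch C: 31000 (certain)
Overall = 0.5 × 110250 + 0.18 × 85900 + 0.32 × 31000 = 55125 + 15462 + 9920 = 80507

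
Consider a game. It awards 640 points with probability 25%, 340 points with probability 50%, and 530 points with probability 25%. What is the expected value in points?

462.5 points

EV = 0.25 × 640 + 0.5 × 340 + 0.25 × 530 = 160 + 170 + 132.5 = 462.5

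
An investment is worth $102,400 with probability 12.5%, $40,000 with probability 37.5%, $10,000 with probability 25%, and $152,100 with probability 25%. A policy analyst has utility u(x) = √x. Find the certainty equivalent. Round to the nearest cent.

$56,406.25

E[u] = 0.125·√102400 + 0.375·√40000 + 0.25·√10000 + 0.25·√152100 = 0.125·320 + 0.375·200 + 0.25·100 + 0.25·390 = 237.5
CE = (237.5)² = 56406.25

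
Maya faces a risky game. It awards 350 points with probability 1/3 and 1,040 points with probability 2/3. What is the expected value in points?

EV = 1/3 × 350 + 2/3 × 1040 = 116.6667 + 693.3333 = 810

810 points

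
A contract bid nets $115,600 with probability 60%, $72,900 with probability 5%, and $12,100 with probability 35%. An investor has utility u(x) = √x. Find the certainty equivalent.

$65,536

E[u] = 0.6·√115600 + 0.05·√72900 + 0.35·√12100 = 0.6·340 + 0.05·270 + 0.35·110 = 256
CE = (256)² = 65536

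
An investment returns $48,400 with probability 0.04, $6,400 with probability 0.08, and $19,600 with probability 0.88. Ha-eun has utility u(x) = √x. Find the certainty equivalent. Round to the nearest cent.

$19,154.56

E[u] = 0.04·√48400 + 0.08·√6400 + 0.88·√19600 = 0.04·220 + 0.08·80 + 0.88·140 = 138.4
CE = (138.4)² = 19154.56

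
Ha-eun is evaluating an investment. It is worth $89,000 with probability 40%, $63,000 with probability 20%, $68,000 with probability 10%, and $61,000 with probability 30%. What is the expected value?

EV = 0.4 × 89000 + 0.2 × 63000 + 0.1 × 68000 + 0.3 × 61000 = 35600 + 12600 + 6800 + 18300 = 73300

$73,300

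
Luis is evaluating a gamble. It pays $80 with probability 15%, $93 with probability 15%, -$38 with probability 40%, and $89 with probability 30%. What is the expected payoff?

$37.45

EV = 0.15 × 80 + 0.15 × 93 + 0.4 × (-38) + 0.3 × 89 = 12 + 13.95 − 15.2 + 26.7 = 37.45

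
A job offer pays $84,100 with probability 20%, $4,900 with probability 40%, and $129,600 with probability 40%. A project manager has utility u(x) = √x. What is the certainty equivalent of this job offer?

$52,900

E[u] = 0.2·√84100 + 0.4·√4900 + 0.4·√129600 = 0.2·290 + 0.4·70 + 0.4·360 = 230
CE = (230)² = 52900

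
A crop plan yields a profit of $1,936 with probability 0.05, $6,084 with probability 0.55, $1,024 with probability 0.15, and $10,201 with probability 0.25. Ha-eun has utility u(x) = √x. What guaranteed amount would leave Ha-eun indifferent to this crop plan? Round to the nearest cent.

E[u] = 0.05·√1936 + 0.55·√6084 + 0.15·√1024 + 0.25·√10201 = 0.05·44 + 0.55·78 + 0.15·32 + 0.25·101 = 75.15
CE = (75.15)² = 5647.5225

$5,647.52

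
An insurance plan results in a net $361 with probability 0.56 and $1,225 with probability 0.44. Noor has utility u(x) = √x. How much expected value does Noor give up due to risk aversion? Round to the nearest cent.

E[u] = 0.56·√361 + 0.44·√1225 = 0.56·19 + 0.44·35 = 26.04
CE = (26.04)² = 678.0816
Risk premium = EV − CE = 741.16 − 678.0816 = 63.0784

$63.08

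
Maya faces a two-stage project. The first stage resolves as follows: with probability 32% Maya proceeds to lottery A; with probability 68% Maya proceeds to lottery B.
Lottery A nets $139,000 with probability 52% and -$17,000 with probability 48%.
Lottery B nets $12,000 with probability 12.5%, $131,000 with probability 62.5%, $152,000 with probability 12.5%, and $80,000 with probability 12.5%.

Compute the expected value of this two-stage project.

$96,933.40

EV(A) = 0.52 × 139000 + 0.48 × (-17000) = 72280 − 8160 = 64120
EV(B) = 0.125 × 12000 + 0.625 × 131000 + 0.125 × 152000 + 0.125 × 80000 = 1500 + 81875 + 19000 + 10000 = 112375
Overall = 0.32 × 64120 + 0.68 × 112375 = 20518.4 + 76415 = 96933.4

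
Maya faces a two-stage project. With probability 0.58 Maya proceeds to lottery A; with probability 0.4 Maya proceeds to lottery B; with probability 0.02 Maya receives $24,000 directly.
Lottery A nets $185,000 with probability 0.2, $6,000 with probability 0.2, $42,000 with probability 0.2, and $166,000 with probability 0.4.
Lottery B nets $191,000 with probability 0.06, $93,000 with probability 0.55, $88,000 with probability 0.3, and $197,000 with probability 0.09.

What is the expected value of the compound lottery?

EV(A) = 0.2 × 185000 + 0.2 × 6000 + 0.2 × 42000 + 0.4 × 166000 = 37000 + 1200 + 8400 + 66400 = 113000
EV(B) = 0.06 × 191000 + 0.55 × 93000 + 0.3 × 88000 + 0.09 × 197000 = 11460 + 51150 + 26400 + 17730 = 106740
Branch C: 24000 (certain)
Overall = 0.58 × 113000 + 0.4 × 106740 + 0.02 × 24000 = 65540 + 42696 + 480 = 108716

$108,716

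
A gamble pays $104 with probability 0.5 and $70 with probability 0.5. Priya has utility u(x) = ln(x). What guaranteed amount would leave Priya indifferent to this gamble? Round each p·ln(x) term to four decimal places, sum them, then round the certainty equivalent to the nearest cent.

E[u] = 0.5·ln(104) + 0.5·ln(70) = 2.3222 + 2.1242 = 4.4464
CE = e^4.4464 ≈ 85.32

$85.32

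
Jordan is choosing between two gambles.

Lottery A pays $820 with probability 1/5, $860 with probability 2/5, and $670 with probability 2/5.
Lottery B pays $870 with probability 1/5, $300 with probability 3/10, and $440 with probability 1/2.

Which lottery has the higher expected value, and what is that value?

Lottery A = 1/5 × 820 + 2/5 × 860 + 2/5 × 670 = 164 + 344 + 268 = 776
Lottery B = 1/5 × 870 + 3/10 × 300 + 1/2 × 440 = 174 + 90 + 220 = 484

Lottery A ($776)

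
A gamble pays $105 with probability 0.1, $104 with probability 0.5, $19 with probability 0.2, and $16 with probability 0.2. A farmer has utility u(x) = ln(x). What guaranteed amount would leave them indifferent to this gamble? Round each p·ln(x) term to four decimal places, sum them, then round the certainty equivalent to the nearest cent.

$50.96

E[u] = 0.1·ln(105) + 0.5·ln(104) + 0.2·ln(19) + 0.2·ln(16) = 0.4654 + 2.3222 + 0.5889 + 0.5545 = 3.9310
CE = e^3.9310 ≈ 50.96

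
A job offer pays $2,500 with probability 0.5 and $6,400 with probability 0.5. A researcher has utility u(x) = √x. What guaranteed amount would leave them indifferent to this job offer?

E[u] = 0.5·√2500 + 0.5·√6400 = 0.5·50 + 0.5·80 = 65
CE = (65)² = 4225

$4,225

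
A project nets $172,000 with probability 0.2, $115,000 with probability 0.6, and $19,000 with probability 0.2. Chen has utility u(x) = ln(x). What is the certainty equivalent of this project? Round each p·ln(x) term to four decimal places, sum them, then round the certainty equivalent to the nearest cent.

$86,942.30

E[u] = 0.2·ln(172000) + 0.6·ln(115000) + 0.2·ln(19000) = 2.4110 + 6.9916 + 1.9704 = 11.3730
CE = e^11.3730 ≈ 86942.30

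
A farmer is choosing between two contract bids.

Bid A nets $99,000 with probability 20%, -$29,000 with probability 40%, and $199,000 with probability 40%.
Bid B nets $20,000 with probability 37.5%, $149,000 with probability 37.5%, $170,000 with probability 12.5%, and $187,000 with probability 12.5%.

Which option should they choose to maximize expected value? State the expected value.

Bid B ($108,000)

Bid A = 0.2 × 99000 + 0.4 × (-29000) + 0.4 × 199000 = 19800 − 11600 + 79600 = 87800
Bid B = 0.375 × 20000 + 0.375 × 149000 + 0.125 × 170000 + 0.125 × 187000 = 7500 + 55875 + 21250 + 23375 = 108000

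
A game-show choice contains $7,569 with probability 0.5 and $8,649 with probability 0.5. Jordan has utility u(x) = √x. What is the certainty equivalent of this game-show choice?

E[u] = 0.5·√7569 + 0.5·√8649 = 0.5·87 + 0.5·93 = 90
CE = (90)² = 8100

$8,100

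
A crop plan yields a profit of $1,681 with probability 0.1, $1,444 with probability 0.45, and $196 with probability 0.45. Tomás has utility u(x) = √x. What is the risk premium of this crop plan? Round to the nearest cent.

$149.85

E[u] = 0.1·√1681 + 0.45·√1444 + 0.45·√196 = 0.1·41 + 0.45·38 + 0.45·14 = 27.5
CE = (27.5)² = 756.25
Risk premium = EV − CE = 906.1 − 756.25 = 149.85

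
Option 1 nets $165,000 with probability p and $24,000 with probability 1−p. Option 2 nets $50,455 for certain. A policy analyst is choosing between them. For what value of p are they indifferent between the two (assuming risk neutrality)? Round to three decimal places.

p = 0.188

p·165000 + (1−p)·24000 = 50455
141000p + 24000 = 50455
p = (50455 − 24000) / 141000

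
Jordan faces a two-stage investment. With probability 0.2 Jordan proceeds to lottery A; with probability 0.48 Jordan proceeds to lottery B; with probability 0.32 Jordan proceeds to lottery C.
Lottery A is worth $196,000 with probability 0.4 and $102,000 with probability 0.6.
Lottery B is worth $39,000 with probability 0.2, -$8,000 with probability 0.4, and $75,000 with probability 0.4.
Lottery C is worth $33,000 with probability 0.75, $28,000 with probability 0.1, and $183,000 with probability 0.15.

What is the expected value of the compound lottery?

EV(A) = 0.4 × 196000 + 0.6 × 102000 = 78400 + 61200 = 139600
EV(B) = 0.2 × 39000 + 0.4 × (-8000) + 0.4 × 75000 = 7800 − 3200 + 30000 = 34600
EV(C) = 0.75 × 33000 + 0.1 × 28000 + 0.15 × 183000 = 24750 + 2800 + 27450 = 55000
Overall = 0.2 × 139600 + 0.48 × 34600 + 0.32 × 55000 = 27920 + 16608 + 17600 = 62128

$62,128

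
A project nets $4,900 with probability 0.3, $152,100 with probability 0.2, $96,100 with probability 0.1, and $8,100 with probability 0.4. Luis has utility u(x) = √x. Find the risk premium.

E[u] = 0.3·√4900 + 0.2·√152100 + 0.1·√96100 + 0.4·√8100 = 0.3·70 + 0.2·390 + 0.1·310 + 0.4·90 = 166
CE = (166)² = 27556
Risk premium = EV − CE = 44740 − 27556 = 17184

$17,184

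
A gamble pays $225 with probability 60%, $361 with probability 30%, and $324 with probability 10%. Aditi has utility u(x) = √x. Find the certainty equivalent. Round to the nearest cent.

E[u] = 0.6·√225 + 0.3·√361 + 0.1·√324 = 0.6·15 + 0.3·19 + 0.1·18 = 16.5
CE = (16.5)² = 272.25

$272.25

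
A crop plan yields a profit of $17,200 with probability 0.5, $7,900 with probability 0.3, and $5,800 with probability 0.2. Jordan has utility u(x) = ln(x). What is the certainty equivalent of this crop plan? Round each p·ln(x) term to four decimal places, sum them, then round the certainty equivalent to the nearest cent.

E[u] = 0.5·ln(17200) + 0.3·ln(7900) + 0.2·ln(5800) = 4.8763 + 2.6924 + 1.7331 = 9.3018
CE = e^9.3018 ≈ 10957.73

$10,957.73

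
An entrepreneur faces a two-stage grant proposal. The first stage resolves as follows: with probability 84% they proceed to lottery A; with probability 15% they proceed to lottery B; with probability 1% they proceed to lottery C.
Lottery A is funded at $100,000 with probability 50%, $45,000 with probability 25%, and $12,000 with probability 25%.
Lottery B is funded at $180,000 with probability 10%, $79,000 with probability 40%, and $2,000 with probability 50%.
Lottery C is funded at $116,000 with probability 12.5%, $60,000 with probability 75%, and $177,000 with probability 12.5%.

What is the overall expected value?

$62,376.25

EV(A) = 0.5 × 100000 + 0.25 × 45000 + 0.25 × 12000 = 50000 + 11250 + 3000 = 64250
EV(B) = 0.1 × 180000 + 0.4 × 79000 + 0.5 × 2000 = 18000 + 31600 + 1000 = 50600
EV(C) = 0.125 × 116000 + 0.75 × 60000 + 0.125 × 177000 = 14500 + 45000 + 22125 = 81625
Overall = 0.84 × 64250 + 0.15 × 50600 + 0.01 × 81625 = 53970 + 7590 + 816.25 = 62376.25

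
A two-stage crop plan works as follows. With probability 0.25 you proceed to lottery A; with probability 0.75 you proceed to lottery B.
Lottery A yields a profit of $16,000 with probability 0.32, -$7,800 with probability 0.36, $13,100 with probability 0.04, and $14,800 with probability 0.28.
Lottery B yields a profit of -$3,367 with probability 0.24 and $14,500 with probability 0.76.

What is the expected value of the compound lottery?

$9,403.94

EV(A) = 0.32 × 16000 + 0.36 × (-7800) + 0.04 × 13100 + 0.28 × 14800 = 5120 − 2808 + 524 + 4144 = 6980
EV(B) = 0.24 × (-3367) + 0.76 × 14500 = -808.08 + 11020 = 10211.92
Overall = 0.25 × 6980 + 0.75 × 10211.92 = 1745 + 7658.94 = 9403.94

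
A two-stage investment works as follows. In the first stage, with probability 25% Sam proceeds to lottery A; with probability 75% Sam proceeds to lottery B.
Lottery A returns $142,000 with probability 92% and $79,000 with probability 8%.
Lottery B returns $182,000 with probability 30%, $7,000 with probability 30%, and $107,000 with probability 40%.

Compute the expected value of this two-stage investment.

$108,865

EV(A) = 0.92 × 142000 + 0.08 × 79000 = 130640 + 6320 = 136960
EV(B) = 0.3 × 182000 + 0.3 × 7000 + 0.4 × 107000 = 54600 + 2100 + 42800 = 99500
Overall = 0.25 × 136960 + 0.75 × 99500 = 34240 + 74625 = 108865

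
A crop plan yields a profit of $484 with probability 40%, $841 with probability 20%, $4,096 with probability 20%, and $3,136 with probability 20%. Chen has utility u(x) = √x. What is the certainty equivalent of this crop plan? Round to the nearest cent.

$1,489.96

E[u] = 0.4·√484 + 0.2·√841 + 0.2·√4096 + 0.2·√3136 = 0.4·22 + 0.2·29 + 0.2·64 + 0.2·56 = 38.6
CE = (38.6)² = 1489.96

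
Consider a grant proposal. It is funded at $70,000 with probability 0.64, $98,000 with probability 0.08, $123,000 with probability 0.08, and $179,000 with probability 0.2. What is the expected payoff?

$98,280

EV = 0.64 × 70000 + 0.08 × 98000 + 0.08 × 123000 + 0.2 × 179000 = 44800 + 7840 + 9840 + 35800 = 98280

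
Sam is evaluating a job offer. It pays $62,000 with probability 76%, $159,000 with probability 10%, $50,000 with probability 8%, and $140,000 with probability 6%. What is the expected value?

$75,420

EV = 0.76 × 62000 + 0.1 × 159000 + 0.08 × 50000 + 0.06 × 140000 = 47120 + 15900 + 4000 + 8400 = 75420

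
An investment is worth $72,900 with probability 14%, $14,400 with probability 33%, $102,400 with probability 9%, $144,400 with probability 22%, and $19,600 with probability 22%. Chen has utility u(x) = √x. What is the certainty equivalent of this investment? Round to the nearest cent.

$48,664.36

E[u] = 0.14·√72900 + 0.33·√14400 + 0.09·√102400 + 0.22·√144400 + 0.22·√19600 = 0.14·270 + 0.33·120 + 0.09·320 + 0.22·380 + 0.22·140 = 220.6
CE = (220.6)² = 48664.36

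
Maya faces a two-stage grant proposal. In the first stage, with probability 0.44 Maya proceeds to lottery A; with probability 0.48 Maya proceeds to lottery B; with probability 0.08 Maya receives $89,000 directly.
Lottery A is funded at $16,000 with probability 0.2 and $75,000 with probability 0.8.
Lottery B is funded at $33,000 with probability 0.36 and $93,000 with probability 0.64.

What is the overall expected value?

EV(A) = 0.2 × 16000 + 0.8 × 75000 = 3200 + 60000 = 63200
EV(B) = 0.36 × 33000 + 0.64 × 93000 = 11880 + 59520 = 71400
Branch C: 89000 (certain)
Overall = 0.44 × 63200 + 0.48 × 71400 + 0.08 × 89000 = 27808 + 34272 + 7120 = 69200

$69,200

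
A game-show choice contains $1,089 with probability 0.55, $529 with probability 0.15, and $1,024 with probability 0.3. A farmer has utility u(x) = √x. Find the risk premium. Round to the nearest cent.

E[u] = 0.55·√1089 + 0.15·√529 + 0.3·√1024 = 0.55·33 + 0.15·23 + 0.3·32 = 31.2
CE = (31.2)² = 973.44
Risk premium = EV − CE = 985.5 − 973.44 = 12.06

$12.06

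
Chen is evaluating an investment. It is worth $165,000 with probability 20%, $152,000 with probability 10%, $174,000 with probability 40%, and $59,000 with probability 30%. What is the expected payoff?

$135,500

EV = 0.2 × 165000 + 0.1 × 152000 + 0.4 × 174000 + 0.3 × 59000 = 33000 + 15200 + 69600 + 17700 = 135500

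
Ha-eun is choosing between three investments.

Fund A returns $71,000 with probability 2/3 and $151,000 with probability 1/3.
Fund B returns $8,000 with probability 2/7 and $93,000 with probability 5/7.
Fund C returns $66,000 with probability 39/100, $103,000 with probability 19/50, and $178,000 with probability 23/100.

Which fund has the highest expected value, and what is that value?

Fund A = 2/3 × 71000 + 1/3 × 151000 = 47333.3333 + 50333.3333 = 97666.6667
Fund B = 2/7 × 8000 + 5/7 × 93000 = 2285.7143 + 66428.5714 = 68714.2857
Fund C = 39/100 × 66000 + 19/50 × 103000 + 23/100 × 178000 = 25740 + 39140 + 40940 = 105820

Fund C ($105,820)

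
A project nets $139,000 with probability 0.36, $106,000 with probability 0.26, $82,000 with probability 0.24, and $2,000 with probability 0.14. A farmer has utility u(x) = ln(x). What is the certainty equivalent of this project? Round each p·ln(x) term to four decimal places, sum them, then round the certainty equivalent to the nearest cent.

E[u] = 0.36·ln(139000) + 0.26·ln(106000) + 0.24·ln(82000) + 0.14·ln(2000) = 4.2632 + 3.0085 + 2.7155 + 1.0641 = 11.0513
CE = e^11.0513 ≈ 63025.83

$63,025.83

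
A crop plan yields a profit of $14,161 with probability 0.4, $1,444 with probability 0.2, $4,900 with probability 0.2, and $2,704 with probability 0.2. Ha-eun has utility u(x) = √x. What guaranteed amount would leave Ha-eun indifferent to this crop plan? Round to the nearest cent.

E[u] = 0.4·√14161 + 0.2·√1444 + 0.2·√4900 + 0.2·√2704 = 0.4·119 + 0.2·38 + 0.2·70 + 0.2·52 = 79.6
CE = (79.6)² = 6336.16

$6,336.16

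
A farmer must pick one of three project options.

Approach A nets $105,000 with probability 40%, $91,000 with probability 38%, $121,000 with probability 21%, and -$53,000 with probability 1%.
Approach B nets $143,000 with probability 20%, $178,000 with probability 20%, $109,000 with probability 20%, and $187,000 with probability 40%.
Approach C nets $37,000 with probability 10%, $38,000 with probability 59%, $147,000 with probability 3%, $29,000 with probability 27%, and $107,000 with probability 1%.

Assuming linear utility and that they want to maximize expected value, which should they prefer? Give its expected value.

Approach B ($160,800)

Approach A = 0.4 × 105000 + 0.38 × 91000 + 0.21 × 121000 + 0.01 × (-53000) = 42000 + 34580 + 25410 − 530 = 101460
Approach B = 0.2 × 143000 + 0.2 × 178000 + 0.2 × 109000 + 0.4 × 187000 = 28600 + 35600 + 21800 + 74800 = 160800
Approach C = 0.1 × 37000 + 0.59 × 38000 + 0.03 × 147000 + 0.27 × 29000 + 0.01 × 107000 = 3700 + 22420 + 4410 + 7830 + 1070 = 39430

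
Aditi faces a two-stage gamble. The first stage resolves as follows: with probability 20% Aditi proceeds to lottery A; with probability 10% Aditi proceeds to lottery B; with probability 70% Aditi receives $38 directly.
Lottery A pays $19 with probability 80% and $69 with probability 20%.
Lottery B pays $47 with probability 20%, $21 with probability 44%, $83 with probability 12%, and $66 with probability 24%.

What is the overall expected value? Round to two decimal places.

$36.84

EV(A) = 0.8 × 19 + 0.2 × 69 = 15.2 + 13.8 = 29
EV(B) = 0.2 × 47 + 0.44 × 21 + 0.12 × 83 + 0.24 × 66 = 9.4 + 9.24 + 9.96 + 15.84 = 44.44
Branch C: 38 (certain)
Overall = 0.2 × 29 + 0.1 × 44.44 + 0.7 × 38 = 5.8 + 4.444 + 26.6 = 36.844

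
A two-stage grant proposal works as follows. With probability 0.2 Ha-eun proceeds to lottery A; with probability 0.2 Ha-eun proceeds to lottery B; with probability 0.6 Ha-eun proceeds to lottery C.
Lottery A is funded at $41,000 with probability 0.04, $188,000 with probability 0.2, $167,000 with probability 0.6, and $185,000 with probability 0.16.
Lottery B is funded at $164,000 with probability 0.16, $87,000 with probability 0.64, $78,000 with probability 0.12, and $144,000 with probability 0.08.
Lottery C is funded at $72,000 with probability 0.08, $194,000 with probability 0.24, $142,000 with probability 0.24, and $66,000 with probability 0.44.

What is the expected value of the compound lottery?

EV(A) = 0.04 × 41000 + 0.2 × 188000 + 0.6 × 167000 + 0.16 × 185000 = 1640 + 37600 + 100200 + 29600 = 169040
EV(B) = 0.16 × 164000 + 0.64 × 87000 + 0.12 × 78000 + 0.08 × 144000 = 26240 + 55680 + 9360 + 11520 = 102800
EV(C) = 0.08 × 72000 + 0.24 × 194000 + 0.24 × 142000 + 0.44 × 66000 = 5760 + 46560 + 34080 + 29040 = 115440
Overall = 0.2 × 169040 + 0.2 × 102800 + 0.6 × 115440 = 33808 + 20560 + 69264 = 123632

$123,632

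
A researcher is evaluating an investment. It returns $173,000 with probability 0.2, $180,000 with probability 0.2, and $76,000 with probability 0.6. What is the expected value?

EV = 0.2 × 173000 + 0.2 × 180000 + 0.6 × 76000 = 34600 + 36000 + 45600 = 116200

$116,200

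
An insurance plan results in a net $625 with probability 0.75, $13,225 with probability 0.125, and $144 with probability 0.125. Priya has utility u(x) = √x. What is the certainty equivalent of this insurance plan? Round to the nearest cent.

$1,198.89

E[u] = 0.75·√625 + 0.125·√13225 + 0.125·√144 = 0.75·25 + 0.125·115 + 0.125·12 = 34.625
CE = (34.625)² = 1198.890625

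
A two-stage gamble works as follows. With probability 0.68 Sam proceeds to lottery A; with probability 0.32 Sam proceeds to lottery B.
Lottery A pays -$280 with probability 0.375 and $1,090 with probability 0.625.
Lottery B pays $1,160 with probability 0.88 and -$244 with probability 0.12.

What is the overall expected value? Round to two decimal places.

EV(A) = 0.375 × (-280) + 0.625 × 1090 = -105 + 681.25 = 576.25
EV(B) = 0.88 × 1160 + 0.12 × (-244) = 1020.8 − 29.28 = 991.52
Overall = 0.68 × 576.25 + 0.32 × 991.52 = 391.85 + 317.2864 = 709.1364

$709.14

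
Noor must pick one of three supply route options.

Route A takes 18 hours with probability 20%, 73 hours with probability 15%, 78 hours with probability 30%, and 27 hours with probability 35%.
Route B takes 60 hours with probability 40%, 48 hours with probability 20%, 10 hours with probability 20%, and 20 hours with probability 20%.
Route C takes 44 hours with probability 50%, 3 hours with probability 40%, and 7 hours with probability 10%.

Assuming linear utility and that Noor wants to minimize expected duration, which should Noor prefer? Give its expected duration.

Route A = 0.2 × 18 + 0.15 × 73 + 0.3 × 78 + 0.35 × 27 = 3.6 + 10.95 + 23.4 + 9.45 = 47.4
Route B = 0.4 × 60 + 0.2 × 48 + 0.2 × 10 + 0.2 × 20 = 24 + 9.6 + 2 + 4 = 39.6
Route C = 0.5 × 44 + 0.4 × 3 + 0.1 × 7 = 22 + 1.2 + 0.7 = 23.9

Route C (23.9 hours)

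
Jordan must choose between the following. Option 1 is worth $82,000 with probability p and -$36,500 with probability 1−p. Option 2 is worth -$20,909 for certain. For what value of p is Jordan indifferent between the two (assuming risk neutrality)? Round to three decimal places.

p·82000 + (1−p)·(-36500) = -20909
118500p − 36500 = -20909
p = (-20909 + 36500) / 118500

p = 0.132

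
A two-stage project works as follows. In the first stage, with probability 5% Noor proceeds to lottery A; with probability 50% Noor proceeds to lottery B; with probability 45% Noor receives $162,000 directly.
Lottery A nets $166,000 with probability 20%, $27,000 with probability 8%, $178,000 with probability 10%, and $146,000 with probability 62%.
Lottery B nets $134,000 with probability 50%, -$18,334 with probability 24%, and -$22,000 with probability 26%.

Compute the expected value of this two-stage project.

EV(A) = 0.2 × 166000 + 0.08 × 27000 + 0.1 × 178000 + 0.62 × 146000 = 33200 + 2160 + 17800 + 90520 = 143680
EV(B) = 0.5 × 134000 + 0.24 × (-18334) + 0.26 × (-22000) = 67000 − 4400.16 − 5720 = 56879.84
Branch C: 162000 (certain)
Overall = 0.05 × 143680 + 0.5 × 56879.84 + 0.45 × 162000 = 7184 + 28439.92 + 72900 = 108523.92

$108,523.92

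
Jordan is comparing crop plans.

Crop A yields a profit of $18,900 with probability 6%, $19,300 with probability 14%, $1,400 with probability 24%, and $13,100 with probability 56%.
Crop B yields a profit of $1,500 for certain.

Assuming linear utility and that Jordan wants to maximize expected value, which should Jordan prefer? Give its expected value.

Crop A ($11,508)

Crop A = 0.06 × 18900 + 0.14 × 19300 + 0.24 × 1400 + 0.56 × 13100 = 1134 + 2702 + 336 + 7336 = 11508
Crop B: 1500 (certain)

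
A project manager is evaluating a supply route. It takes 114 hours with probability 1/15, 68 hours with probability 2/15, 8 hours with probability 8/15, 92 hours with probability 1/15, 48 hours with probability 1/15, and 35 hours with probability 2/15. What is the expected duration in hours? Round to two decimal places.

EV = 1/15 × 114 + 2/15 × 68 + 8/15 × 8 + 1/15 × 92 + 1/15 × 48 + 2/15 × 35 = 7.6 + 9.0667 + 4.2667 + 6.1333 + 3.2 + 4.6667 = 34.9333

34.93 hours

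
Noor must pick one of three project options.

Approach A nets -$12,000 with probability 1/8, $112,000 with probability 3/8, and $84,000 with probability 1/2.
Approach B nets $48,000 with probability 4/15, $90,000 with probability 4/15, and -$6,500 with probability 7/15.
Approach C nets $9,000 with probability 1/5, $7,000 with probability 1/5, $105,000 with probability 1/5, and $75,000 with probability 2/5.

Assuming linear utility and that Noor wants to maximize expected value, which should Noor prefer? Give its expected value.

Approach A = 1/8 × (-12000) + 3/8 × 112000 + 1/2 × 84000 = -1500 + 42000 + 42000 = 82500
Approach B = 4/15 × 48000 + 4/15 × 90000 + 7/15 × (-6500) = 12800 + 24000 − 3033.3333 = 33766.6667
Approach C = 1/5 × 9000 + 1/5 × 7000 + 1/5 × 105000 + 2/5 × 75000 = 1800 + 1400 + 21000 + 30000 = 54200

Approach A ($82,500)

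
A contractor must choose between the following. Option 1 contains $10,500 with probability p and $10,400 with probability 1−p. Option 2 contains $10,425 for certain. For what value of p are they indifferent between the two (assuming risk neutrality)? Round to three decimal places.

p·10500 + (1−p)·10400 = 10425
100p + 10400 = 10425
p = (10425 − 10400) / 100

p = 0.250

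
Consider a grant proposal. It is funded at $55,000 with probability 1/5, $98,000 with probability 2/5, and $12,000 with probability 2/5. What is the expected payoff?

EV = 1/5 × 55000 + 2/5 × 98000 + 2/5 × 12000 = 11000 + 39200 + 4800 = 55000

$55,000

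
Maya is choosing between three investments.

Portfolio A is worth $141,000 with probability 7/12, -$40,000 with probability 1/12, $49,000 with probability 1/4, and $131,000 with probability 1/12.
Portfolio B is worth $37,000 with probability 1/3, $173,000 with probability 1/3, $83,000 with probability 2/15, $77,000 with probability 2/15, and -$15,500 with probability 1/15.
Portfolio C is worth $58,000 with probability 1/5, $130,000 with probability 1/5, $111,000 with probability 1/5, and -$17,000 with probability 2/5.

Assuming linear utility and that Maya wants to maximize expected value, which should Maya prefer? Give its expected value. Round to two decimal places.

Portfolio A ($102,083.33)

Portfolio A = 7/12 × 141000 + 1/12 × (-40000) + 1/4 × 49000 + 1/12 × 131000 = 82250 − 3333.3333 + 12250 + 10916.6667 = 102083.3333
Portfolio B = 1/3 × 37000 + 1/3 × 173000 + 2/15 × 83000 + 2/15 × 77000 + 1/15 × (-15500) = 12333.3333 + 57666.6667 + 11066.6667 + 10266.6667 − 1033.3333 = 90300
Portfolio C = 1/5 × 58000 + 1/5 × 130000 + 1/5 × 111000 + 2/5 × (-17000) = 11600 + 26000 + 22200 − 6800 = 53000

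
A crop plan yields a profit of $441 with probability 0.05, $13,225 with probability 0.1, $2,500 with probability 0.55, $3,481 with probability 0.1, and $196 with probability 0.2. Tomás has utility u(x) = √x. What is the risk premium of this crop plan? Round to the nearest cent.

$730.29

E[u] = 0.05·√441 + 0.1·√13225 + 0.55·√2500 + 0.1·√3481 + 0.2·√196 = 0.05·21 + 0.1·115 + 0.55·50 + 0.1·59 + 0.2·14 = 48.75
CE = (48.75)² = 2376.5625
Risk premium = EV − CE = 3106.85 − 2376.5625 = 730.2875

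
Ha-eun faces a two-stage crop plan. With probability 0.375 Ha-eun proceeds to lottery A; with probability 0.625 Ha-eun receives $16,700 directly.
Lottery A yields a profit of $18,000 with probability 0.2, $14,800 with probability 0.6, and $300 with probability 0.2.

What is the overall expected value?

EV(A) = 0.2 × 18000 + 0.6 × 14800 + 0.2 × 300 = 3600 + 8880 + 60 = 12540
Branch B: 16700 (certain)
Overall = 0.375 × 12540 + 0.625 × 16700 = 4702.5 + 10437.5 = 15140

$15,140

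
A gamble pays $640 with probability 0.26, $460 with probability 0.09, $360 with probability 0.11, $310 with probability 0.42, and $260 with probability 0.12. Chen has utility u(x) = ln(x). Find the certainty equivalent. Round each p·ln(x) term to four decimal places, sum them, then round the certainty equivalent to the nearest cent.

$386.06

E[u] = 0.26·ln(640) + 0.09·ln(460) + 0.11·ln(360) + 0.42·ln(310) + 0.12·ln(260) = 1.6800 + 0.5518 + 0.6475 + 2.4094 + 0.6673 = 5.9560
CE = e^5.9560 ≈ 386.06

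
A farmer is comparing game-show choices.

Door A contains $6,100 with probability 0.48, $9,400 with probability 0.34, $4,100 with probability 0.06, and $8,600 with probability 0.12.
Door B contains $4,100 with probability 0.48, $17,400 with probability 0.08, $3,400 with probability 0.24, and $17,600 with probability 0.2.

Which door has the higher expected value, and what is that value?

Door B ($7,696)

Door A = 0.48 × 6100 + 0.34 × 9400 + 0.06 × 4100 + 0.12 × 8600 = 2928 + 3196 + 246 + 1032 = 7402
Door B = 0.48 × 4100 + 0.08 × 17400 + 0.24 × 3400 + 0.2 × 17600 = 1968 + 1392 + 816 + 3520 = 7696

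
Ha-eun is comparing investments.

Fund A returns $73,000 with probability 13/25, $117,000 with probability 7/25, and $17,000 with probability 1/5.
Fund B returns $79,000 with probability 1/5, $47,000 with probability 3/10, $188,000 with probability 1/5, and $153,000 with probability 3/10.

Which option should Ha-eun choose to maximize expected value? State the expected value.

Fund B ($113,400)

Fund A = 13/25 × 73000 + 7/25 × 117000 + 1/5 × 17000 = 37960 + 32760 + 3400 = 74120
Fund B = 1/5 × 79000 + 3/10 × 47000 + 1/5 × 188000 + 3/10 × 153000 = 15800 + 14100 + 37600 + 45900 = 113400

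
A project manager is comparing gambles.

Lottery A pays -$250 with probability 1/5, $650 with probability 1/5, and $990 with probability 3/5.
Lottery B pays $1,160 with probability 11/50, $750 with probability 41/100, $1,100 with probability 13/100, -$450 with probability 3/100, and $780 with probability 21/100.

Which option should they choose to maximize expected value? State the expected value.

Lottery A = 1/5 × (-250) + 1/5 × 650 + 3/5 × 990 = -50 + 130 + 594 = 674
Lottery B = 11/50 × 1160 + 41/100 × 750 + 13/100 × 1100 + 3/100 × (-450) + 21/100 × 780 = 255.2 + 307.5 + 143 − 13.5 + 163.8 = 856

Lottery B ($856)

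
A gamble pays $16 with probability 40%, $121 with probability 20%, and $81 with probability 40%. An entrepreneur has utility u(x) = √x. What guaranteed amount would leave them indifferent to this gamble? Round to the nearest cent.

$54.76

E[u] = 0.4·√16 + 0.2·√121 + 0.4·√81 = 0.4·4 + 0.2·11 + 0.4·9 = 7.4
CE = (7.4)² = 54.76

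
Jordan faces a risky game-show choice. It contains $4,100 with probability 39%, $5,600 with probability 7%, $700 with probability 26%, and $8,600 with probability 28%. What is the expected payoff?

$4,581

EV = 0.39 × 4100 + 0.07 × 5600 + 0.26 × 700 + 0.28 × 8600 = 1599 + 392 + 182 + 2408 = 4581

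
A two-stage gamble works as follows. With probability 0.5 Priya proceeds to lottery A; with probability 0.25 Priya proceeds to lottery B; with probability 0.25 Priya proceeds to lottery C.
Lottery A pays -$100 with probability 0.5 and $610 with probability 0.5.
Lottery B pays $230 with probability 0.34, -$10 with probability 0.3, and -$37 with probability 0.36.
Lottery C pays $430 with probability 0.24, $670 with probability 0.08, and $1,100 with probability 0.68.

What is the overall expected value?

$369.17

EV(A) = 0.5 × (-100) + 0.5 × 610 = -50 + 305 = 255
EV(B) = 0.34 × 230 + 0.3 × (-10) + 0.36 × (-37) = 78.2 − 3 − 13.32 = 61.88
EV(C) = 0.24 × 430 + 0.08 × 670 + 0.68 × 1100 = 103.2 + 53.6 + 748 = 904.8
Overall = 0.5 × 255 + 0.25 × 61.88 + 0.25 × 904.8 = 127.5 + 15.47 + 226.2 = 369.17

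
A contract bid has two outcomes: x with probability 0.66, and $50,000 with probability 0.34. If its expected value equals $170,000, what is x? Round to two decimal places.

0.66·x + 0.34·50000 = 170000
0.66·x = 170000 − 17000 = 153000
x = 153000 / 0.66 = 231818.1818

x = $231,818.18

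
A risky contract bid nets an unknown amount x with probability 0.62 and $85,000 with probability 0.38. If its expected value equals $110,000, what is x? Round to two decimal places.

0.62·x + 0.38·85000 = 110000
0.62·x = 110000 − 32300 = 77700
x = 77700 / 0.62 = 125322.5806

x = $125,322.58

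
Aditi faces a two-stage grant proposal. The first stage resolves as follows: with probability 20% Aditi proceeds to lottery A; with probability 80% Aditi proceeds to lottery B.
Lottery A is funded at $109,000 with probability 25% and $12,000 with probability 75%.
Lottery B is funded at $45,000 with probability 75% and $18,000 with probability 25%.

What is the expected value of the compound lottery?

EV(A) = 0.25 × 109000 + 0.75 × 12000 = 27250 + 9000 = 36250
EV(B) = 0.75 × 45000 + 0.25 × 18000 = 33750 + 4500 = 38250
Overall = 0.2 × 36250 + 0.8 × 38250 = 7250 + 30600 = 37850

$37,850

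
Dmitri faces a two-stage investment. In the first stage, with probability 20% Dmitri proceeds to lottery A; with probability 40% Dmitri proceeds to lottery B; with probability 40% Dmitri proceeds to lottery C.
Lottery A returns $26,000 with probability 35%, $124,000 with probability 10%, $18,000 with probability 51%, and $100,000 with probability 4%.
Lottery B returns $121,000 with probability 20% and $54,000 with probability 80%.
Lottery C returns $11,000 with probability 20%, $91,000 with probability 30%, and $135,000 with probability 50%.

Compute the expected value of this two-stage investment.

EV(A) = 0.35 × 26000 + 0.1 × 124000 + 0.51 × 18000 + 0.04 × 100000 = 9100 + 12400 + 9180 + 4000 = 34680
EV(B) = 0.2 × 121000 + 0.8 × 54000 = 24200 + 43200 = 67400
EV(C) = 0.2 × 11000 + 0.3 × 91000 + 0.5 × 135000 = 2200 + 27300 + 67500 = 97000
Overall = 0.2 × 34680 + 0.4 × 67400 + 0.4 × 97000 = 6936 + 26960 + 38800 = 72696

$72,696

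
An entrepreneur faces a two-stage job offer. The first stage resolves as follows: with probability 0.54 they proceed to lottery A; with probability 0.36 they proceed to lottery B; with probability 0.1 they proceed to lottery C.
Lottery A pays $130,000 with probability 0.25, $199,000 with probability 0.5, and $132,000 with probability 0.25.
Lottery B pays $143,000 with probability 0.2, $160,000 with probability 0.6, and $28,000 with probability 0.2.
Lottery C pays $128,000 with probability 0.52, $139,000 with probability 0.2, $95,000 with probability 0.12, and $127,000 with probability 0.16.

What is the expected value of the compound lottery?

EV(A) = 0.25 × 130000 + 0.5 × 199000 + 0.25 × 132000 = 32500 + 99500 + 33000 = 165000
EV(B) = 0.2 × 143000 + 0.6 × 160000 + 0.2 × 28000 = 28600 + 96000 + 5600 = 130200
EV(C) = 0.52 × 128000 + 0.2 × 139000 + 0.12 × 95000 + 0.16 × 127000 = 66560 + 27800 + 11400 + 20320 = 126080
Overall = 0.54 × 165000 + 0.36 × 130200 + 0.1 × 126080 = 89100 + 46872 + 12608 = 148580

$148,580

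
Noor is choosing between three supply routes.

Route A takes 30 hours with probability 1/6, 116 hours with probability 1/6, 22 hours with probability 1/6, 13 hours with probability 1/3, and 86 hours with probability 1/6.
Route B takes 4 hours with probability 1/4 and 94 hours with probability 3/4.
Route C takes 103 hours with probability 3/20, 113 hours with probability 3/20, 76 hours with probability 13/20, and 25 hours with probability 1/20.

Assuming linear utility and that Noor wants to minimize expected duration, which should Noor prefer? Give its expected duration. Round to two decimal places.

Route A = 1/6 × 30 + 1/6 × 116 + 1/6 × 22 + 1/3 × 13 + 1/6 × 86 = 5 + 19.3333 + 3.6667 + 4.3333 + 14.3333 = 46.6667
Route B = 1/4 × 4 + 3/4 × 94 = 1 + 70.5 = 71.5
Route C = 3/20 × 103 + 3/20 × 113 + 13/20 × 76 + 1/20 × 25 = 15.45 + 16.95 + 49.4 + 1.25 = 83.05

Route A (46.67 hours)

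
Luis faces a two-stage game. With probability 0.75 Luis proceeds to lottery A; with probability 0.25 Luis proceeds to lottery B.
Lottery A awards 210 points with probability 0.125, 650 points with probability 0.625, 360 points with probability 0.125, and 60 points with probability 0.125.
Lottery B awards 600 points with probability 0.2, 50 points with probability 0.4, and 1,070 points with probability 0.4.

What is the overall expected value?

505.75 points

EV(A) = 0.125 × 210 + 0.625 × 650 + 0.125 × 360 + 0.125 × 60 = 26.25 + 406.25 + 45 + 7.5 = 485
EV(B) = 0.2 × 600 + 0.4 × 50 + 0.4 × 1070 = 120 + 20 + 428 = 568
Overall = 0.75 × 485 + 0.25 × 568 = 363.75 + 142 = 505.75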